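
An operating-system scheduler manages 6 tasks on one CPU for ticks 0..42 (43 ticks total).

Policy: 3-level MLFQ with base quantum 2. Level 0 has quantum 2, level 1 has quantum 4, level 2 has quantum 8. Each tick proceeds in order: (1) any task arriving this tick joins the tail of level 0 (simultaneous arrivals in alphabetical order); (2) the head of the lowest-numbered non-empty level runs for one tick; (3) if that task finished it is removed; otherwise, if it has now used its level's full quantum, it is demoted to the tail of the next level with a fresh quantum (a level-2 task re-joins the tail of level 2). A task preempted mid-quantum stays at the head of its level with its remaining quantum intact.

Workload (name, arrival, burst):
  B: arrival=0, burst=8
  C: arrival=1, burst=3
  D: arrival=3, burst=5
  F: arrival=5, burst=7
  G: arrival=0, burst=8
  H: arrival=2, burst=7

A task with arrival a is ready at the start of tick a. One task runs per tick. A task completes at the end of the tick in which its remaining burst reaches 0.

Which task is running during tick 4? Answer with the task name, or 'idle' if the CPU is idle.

running at tick 4 = C

t=0: L0/L1/L2 = BG/-/- → run B
t=1: L0/L1/L2 = BGC/-/- → run B
t=2: L0/L1/L2 = GCH/B/- → run G
t=3: L0/L1/L2 = GCHD/B/- → run G
t=4: L0/L1/L2 = CHD/BG/- → run C
t=5: L0/L1/L2 = CHDF/BG/- → run C
t=6: L0/L1/L2 = HDF/BGC/- → run H
t=7: L0/L1/L2 = HDF/BGC/- → run H
t=8: L0/L1/L2 = DF/BGCH/- → run D
t=9: L0/L1/L2 = DF/BGCH/- → run D
t=10: L0/L1/L2 = F/BGCHD/- → run F
t=11: L0/L1/L2 = F/BGCHD/- → run F
t=12: L0/L1/L2 = -/BGCHDF/- → run B
t=13: L0/L1/L2 = -/BGCHDF/- → run B
t=14: L0/L1/L2 = -/BGCHDF/- → run B
t=15: L0/L1/L2 = -/BGCHDF/- → run B
t=16: L0/L1/L2 = -/GCHDF/B → run G
t=17: L0/L1/L2 = -/GCHDF/B → run G
t=18: L0/L1/L2 = -/GCHDF/B → run G
t=19: L0/L1/L2 = -/GCHDF/B → run G
t=20: L0/L1/L2 = -/CHDF/BG → run C
t=21: L0/L1/L2 = -/HDF/BG → run H
t=22: L0/L1/L2 = -/HDF/BG → run H
t=23: L0/L1/L2 = -/HDF/BG → run H
t=24: L0/L1/L2 = -/HDF/BG → run H
t=25: L0/L1/L2 = -/DF/BGH → run D
t=26: L0/L1/L2 = -/DF/BGH → run D
t=27: L0/L1/L2 = -/DF/BGH → run D
t=28: L0/L1/L2 = -/F/BGH → run F
t=29: L0/L1/L2 = -/F/BGH → run F
t=30: L0/L1/L2 = -/F/BGH → run F
t=31: L0/L1/L2 = -/F/BGH → run F
t=32: L0/L1/L2 = -/-/BGHF → run B
t=33: L0/L1/L2 = -/-/BGHF → run B
t=34: L0/L1/L2 = -/-/GHF → run G
t=35: L0/L1/L2 = -/-/GHF → run G
t=36: L0/L1/L2 = -/-/HF → run H
t=37: L0/L1/L2 = -/-/F → run F
t=38: (idle)
t=39: (idle)
t=40: (idle)
t=41: (idle)
t=42: (idle)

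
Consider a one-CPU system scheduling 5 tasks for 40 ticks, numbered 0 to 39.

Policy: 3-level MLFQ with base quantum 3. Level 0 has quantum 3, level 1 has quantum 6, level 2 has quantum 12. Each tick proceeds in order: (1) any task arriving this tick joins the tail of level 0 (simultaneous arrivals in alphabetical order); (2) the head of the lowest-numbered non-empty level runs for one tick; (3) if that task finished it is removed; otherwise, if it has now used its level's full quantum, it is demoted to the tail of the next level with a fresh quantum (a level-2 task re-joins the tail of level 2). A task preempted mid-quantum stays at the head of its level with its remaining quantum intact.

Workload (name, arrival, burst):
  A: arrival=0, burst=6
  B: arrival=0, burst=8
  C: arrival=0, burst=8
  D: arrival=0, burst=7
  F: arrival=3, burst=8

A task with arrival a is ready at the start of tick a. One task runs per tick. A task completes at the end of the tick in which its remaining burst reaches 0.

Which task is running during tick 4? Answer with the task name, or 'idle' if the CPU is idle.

t=0: L0/L1/L2 = ABCD/-/- → run A
t=1: L0/L1/L2 = ABCD/-/- → run A
t=2: L0/L1/L2 = ABCD/-/- → run A
t=3: L0/L1/L2 = BCDF/A/- → run B
t=4: L0/L1/L2 = BCDF/A/- → run B
t=5: L0/L1/L2 = BCDF/A/- → run B
t=6: L0/L1/L2 = CDF/AB/- → run C
t=7: L0/L1/L2 = CDF/AB/- → run C
t=8: L0/L1/L2 = CDF/AB/- → run C
t=9: L0/L1/L2 = DF/ABC/- → run D
t=10: L0/L1/L2 = DF/ABC/- → run D
t=11: L0/L1/L2 = DF/ABC/- → run D
t=12: L0/L1/L2 = F/ABCD/- → run F
t=13: L0/L1/L2 = F/ABCD/- → run F
t=14: L0/L1/L2 = F/ABCD/- → run F
t=15: L0/L1/L2 = -/ABCDF/- → run A
t=16: L0/L1/L2 = -/ABCDF/- → run A
t=17: L0/L1/L2 = -/ABCDF/- → run A
t=18: L0/L1/L2 = -/BCDF/- → run B
t=19: L0/L1/L2 = -/BCDF/- → run B
t=20: L0/L1/L2 = -/BCDF/- → run B
t=21: L0/L1/L2 = -/BCDF/- → run B
t=22: L0/L1/L2 = -/BCDF/- → run B
t=23: L0/L1/L2 = -/CDF/- → run C
t=24: L0/L1/L2 = -/CDF/- → run C
t=25: L0/L1/L2 = -/CDF/- → run C
t=26: L0/L1/L2 = -/CDF/- → run C
t=27: L0/L1/L2 = -/CDF/- → run C
t=28: L0/L1/L2 = -/DF/- → run D
t=29: L0/L1/L2 = -/DF/- → run D
t=30: L0/L1/L2 = -/DF/- → run D
t=31: L0/L1/L2 = -/DF/- → run D
t=32: L0/L1/L2 = -/F/- → run F
t=33: L0/L1/L2 = -/F/- → run F
t=34: L0/L1/L2 = -/F/- → run F
t=35: L0/L1/L2 = -/F/- → run F
t=36: L0/L1/L2 = -/F/- → run F
t=37: (idle)
t=38: (idle)
t=39: (idle)

running at tick 4 = B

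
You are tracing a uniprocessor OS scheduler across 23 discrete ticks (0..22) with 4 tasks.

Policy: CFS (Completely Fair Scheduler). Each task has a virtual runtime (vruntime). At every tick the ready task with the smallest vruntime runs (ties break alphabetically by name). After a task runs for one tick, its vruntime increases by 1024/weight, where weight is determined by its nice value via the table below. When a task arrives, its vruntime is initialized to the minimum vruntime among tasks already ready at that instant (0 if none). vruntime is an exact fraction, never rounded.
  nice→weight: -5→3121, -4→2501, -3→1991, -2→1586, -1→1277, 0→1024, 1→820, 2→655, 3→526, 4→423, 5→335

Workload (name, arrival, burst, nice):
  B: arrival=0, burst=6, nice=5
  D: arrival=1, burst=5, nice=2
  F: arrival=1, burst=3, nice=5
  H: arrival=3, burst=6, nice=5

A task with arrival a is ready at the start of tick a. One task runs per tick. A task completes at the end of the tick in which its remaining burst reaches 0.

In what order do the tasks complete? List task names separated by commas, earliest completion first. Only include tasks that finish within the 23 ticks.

completion order = F, D, B, H

t=0: vr[B=0] → run B
t=1: vr[B=1024/335 D=1024/335 F=1024/335] → run B
t=2: vr[B=2048/335 D=1024/335 F=1024/335] → run D
t=3: vr[B=2048/335 D=202752/43885 F=1024/335 H=1024/335] → run F
t=4: vr[B=2048/335 D=202752/43885 F=2048/335 H=1024/335] → run H
t=5: vr[B=2048/335 D=202752/43885 F=2048/335 H=2048/335] → run D
t=6: vr[B=2048/335 D=54272/8777 F=2048/335 H=2048/335] → run B
t=7: vr[B=3072/335 D=54272/8777 F=2048/335 H=2048/335] → run F
t=8: vr[B=3072/335 D=54272/8777 F=3072/335 H=2048/335] → run H
t=9: vr[B=3072/335 D=54272/8777 F=3072/335 H=3072/335] → run D
t=10: vr[B=3072/335 D=339968/43885 F=3072/335 H=3072/335] → run D
t=11: vr[B=3072/335 D=408576/43885 F=3072/335 H=3072/335] → run B
t=12: vr[B=4096/335 D=408576/43885 F=3072/335 H=3072/335] → run F
t=13: vr[B=4096/335 D=408576/43885 H=3072/335] → run H
t=14: vr[B=4096/335 D=408576/43885 H=4096/335] → run D
t=15: vr[B=4096/335 H=4096/335] → run B
t=16: vr[B=1024/67 H=4096/335] → run H
t=17: vr[B=1024/67 H=1024/67] → run B
t=18: vr[H=1024/67] → run H
t=19: vr[H=6144/335] → run H
t=20: (idle)
t=21: (idle)
t=22: (idle)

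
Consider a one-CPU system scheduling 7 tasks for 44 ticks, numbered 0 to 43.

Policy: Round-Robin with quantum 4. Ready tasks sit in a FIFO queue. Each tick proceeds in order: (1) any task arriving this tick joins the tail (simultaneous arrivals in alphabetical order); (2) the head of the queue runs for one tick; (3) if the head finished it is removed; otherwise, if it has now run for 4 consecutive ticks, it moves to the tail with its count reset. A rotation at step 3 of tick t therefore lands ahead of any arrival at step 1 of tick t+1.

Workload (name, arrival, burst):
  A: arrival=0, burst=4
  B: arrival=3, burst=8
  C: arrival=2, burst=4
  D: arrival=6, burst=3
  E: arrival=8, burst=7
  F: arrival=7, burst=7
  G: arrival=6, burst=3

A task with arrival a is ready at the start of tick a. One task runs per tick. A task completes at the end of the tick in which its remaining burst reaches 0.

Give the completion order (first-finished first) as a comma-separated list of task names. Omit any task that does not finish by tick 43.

t=0: queue=[A] q_used=0 → run A
t=1: queue=[A] q_used=1 → run A
t=2: queue=[A,C] q_used=2 → run A
t=3: queue=[A,C,B] q_used=3 → run A
t=4: queue=[C,B] q_used=0 → run C
t=5: queue=[C,B] q_used=1 → run C
t=6: queue=[C,B,D,G] q_used=2 → run C
t=7: queue=[C,B,D,G,F] q_used=3 → run C
t=8: queue=[B,D,G,F,E] q_used=0 → run B
t=9: queue=[B,D,G,F,E] q_used=1 → run B
t=10: queue=[B,D,G,F,E] q_used=2 → run B
t=11: queue=[B,D,G,F,E] q_used=3 → run B
t=12: queue=[D,G,F,E,B] q_used=0 → run D
t=13: queue=[D,G,F,E,B] q_used=1 → run D
t=14: queue=[D,G,F,E,B] q_used=2 → run D
t=15: queue=[G,F,E,B] q_used=0 → run G
t=16: queue=[G,F,E,B] q_used=1 → run G
t=17: queue=[G,F,E,B] q_used=2 → run G
t=18: queue=[F,E,B] q_used=0 → run F
t=19: queue=[F,E,B] q_used=1 → run F
t=20: queue=[F,E,B] q_used=2 → run F
t=21: queue=[F,E,B] q_used=3 → run F
t=22: queue=[E,B,F] q_used=0 → run E
t=23: queue=[E,B,F] q_used=1 → run E
t=24: queue=[E,B,F] q_used=2 → run E
t=25: queue=[E,B,F] q_used=3 → run E
t=26: queue=[B,F,E] q_used=0 → run B
t=27: queue=[B,F,E] q_used=1 → run B
t=28: queue=[B,F,E] q_used=2 → run B
t=29: queue=[B,F,E] q_used=3 → run B
t=30: queue=[F,E] q_used=0 → run F
t=31: queue=[F,E] q_used=1 → run F
t=32: queue=[F,E] q_used=2 → run F
t=33: queue=[E] q_used=0 → run E
t=34: queue=[E] q_used=1 → run E
t=35: queue=[E] q_used=2 → run E
t=36: (idle)
t=37: (idle)
t=38: (idle)
t=39: (idle)
t=40: (idle)
t=41: (idle)
t=42: (idle)
t=43: (idle)

completion order = A, C, D, G, B, F, E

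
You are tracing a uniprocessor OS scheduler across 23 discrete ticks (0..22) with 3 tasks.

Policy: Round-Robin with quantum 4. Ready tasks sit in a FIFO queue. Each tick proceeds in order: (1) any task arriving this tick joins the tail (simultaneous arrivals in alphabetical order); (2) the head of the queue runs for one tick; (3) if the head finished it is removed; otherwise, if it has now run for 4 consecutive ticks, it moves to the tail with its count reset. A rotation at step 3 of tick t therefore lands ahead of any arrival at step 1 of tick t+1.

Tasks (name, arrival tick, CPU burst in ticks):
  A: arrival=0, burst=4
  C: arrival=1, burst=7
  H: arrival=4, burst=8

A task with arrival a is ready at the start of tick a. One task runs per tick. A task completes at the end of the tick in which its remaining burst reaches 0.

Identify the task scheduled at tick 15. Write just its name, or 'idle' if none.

t=0: queue=[A] q_used=0 → run A
t=1: queue=[A,C] q_used=1 → run A
t=2: queue=[A,C] q_used=2 → run A
t=3: queue=[A,C] q_used=3 → run A
t=4: queue=[C,H] q_used=0 → run C
t=5: queue=[C,H] q_used=1 → run C
t=6: queue=[C,H] q_used=2 → run C
t=7: queue=[C,H] q_used=3 → run C
t=8: queue=[H,C] q_used=0 → run H
t=9: queue=[H,C] q_used=1 → run H
t=10: queue=[H,C] q_used=2 → run H
t=11: queue=[H,C] q_used=3 → run H
t=12: queue=[C,H] q_used=0 → run C
t=13: queue=[C,H] q_used=1 → run C
t=14: queue=[C,H] q_used=2 → run C
t=15: queue=[H] q_used=0 → run H
t=16: queue=[H] q_used=1 → run H
t=17: queue=[H] q_used=2 → run H
t=18: queue=[H] q_used=3 → run H
t=19: (idle)
t=20: (idle)
t=21: (idle)
t=22: (idle)

running at tick 15 = H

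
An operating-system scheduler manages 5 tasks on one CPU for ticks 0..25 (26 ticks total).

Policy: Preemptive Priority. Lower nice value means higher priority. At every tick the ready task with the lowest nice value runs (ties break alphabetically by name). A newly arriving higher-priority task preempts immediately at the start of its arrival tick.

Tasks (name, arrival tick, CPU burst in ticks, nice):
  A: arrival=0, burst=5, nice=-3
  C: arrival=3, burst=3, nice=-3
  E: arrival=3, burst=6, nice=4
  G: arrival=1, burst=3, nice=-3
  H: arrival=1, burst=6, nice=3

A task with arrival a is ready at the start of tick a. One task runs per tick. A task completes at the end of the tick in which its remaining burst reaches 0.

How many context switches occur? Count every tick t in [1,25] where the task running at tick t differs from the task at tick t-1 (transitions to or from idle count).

context switches = 5

t=0: ready={A} → run A
t=1: ready={A,G,H} → run A
t=2: ready={A,G,H} → run A
t=3: ready={A,C,E,G,H} → run A
t=4: ready={A,C,E,G,H} → run A
t=5: ready={C,E,G,H} → run C
t=6: ready={C,E,G,H} → run C
t=7: ready={C,E,G,H} → run C
t=8: ready={E,G,H} → run G
t=9: ready={E,G,H} → run G
t=10: ready={E,G,H} → run G
t=11: ready={E,H} → run H
t=12: ready={E,H} → run H
t=13: ready={E,H} → run H
t=14: ready={E,H} → run H
t=15: ready={E,H} → run H
t=16: ready={E,H} → run H
t=17: ready={E} → run E
t=18: ready={E} → run E
t=19: ready={E} → run E
t=20: ready={E} → run E
t=21: ready={E} → run E
t=22: ready={E} → run E
t=23: (idle)
t=24: (idle)
t=25: (idle)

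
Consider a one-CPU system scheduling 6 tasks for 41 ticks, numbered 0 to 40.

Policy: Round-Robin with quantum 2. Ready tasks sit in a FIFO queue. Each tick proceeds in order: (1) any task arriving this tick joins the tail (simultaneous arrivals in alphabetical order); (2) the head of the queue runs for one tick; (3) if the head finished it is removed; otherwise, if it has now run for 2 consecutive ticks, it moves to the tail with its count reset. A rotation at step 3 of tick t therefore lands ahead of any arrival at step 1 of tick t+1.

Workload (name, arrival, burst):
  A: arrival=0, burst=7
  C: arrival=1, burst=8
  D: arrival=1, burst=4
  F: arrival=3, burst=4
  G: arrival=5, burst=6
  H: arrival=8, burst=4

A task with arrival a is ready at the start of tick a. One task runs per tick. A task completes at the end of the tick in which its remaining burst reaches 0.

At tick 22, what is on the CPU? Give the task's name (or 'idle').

running at tick 22 = C

t=0: queue=[A] q_used=0 → run A
t=1: queue=[A,C,D] q_used=1 → run A
t=2: queue=[C,D,A] q_used=0 → run C
t=3: queue=[C,D,A,F] q_used=1 → run C
t=4: queue=[D,A,F,C] q_used=0 → run D
t=5: queue=[D,A,F,C,G] q_used=1 → run D
t=6: queue=[A,F,C,G,D] q_used=0 → run A
t=7: queue=[A,F,C,G,D] q_used=1 → run A
t=8: queue=[F,C,G,D,A,H] q_used=0 → run F
t=9: queue=[F,C,G,D,A,H] q_used=1 → run F
t=10: queue=[C,G,D,A,H,F] q_used=0 → run C
t=11: queue=[C,G,D,A,H,F] q_used=1 → run C
t=12: queue=[G,D,A,H,F,C] q_used=0 → run G
t=13: queue=[G,D,A,H,F,C] q_used=1 → run G
t=14: queue=[D,A,H,F,C,G] q_used=0 → run D
t=15: queue=[D,A,H,F,C,G] q_used=1 → run D
t=16: queue=[A,H,F,C,G] q_used=0 → run A
t=17: queue=[A,H,F,C,G] q_used=1 → run A
t=18: queue=[H,F,C,G,A] q_used=0 → run H
t=19: queue=[H,F,C,G,A] q_used=1 → run H
t=20: queue=[F,C,G,A,H] q_used=0 → run F
t=21: queue=[F,C,G,A,H] q_used=1 → run F
t=22: queue=[C,G,A,H] q_used=0 → run C
t=23: queue=[C,G,A,H] q_used=1 → run C
t=24: queue=[G,A,H,C] q_used=0 → run G
t=25: queue=[G,A,H,C] q_used=1 → run G
t=26: queue=[A,H,C,G] q_used=0 → run A
t=27: queue=[H,C,G] q_used=0 → run H
t=28: queue=[H,C,G] q_used=1 → run H
t=29: queue=[C,G] q_used=0 → run C
t=30: queue=[C,G] q_used=1 → run C
t=31: queue=[G] q_used=0 → run G
t=32: queue=[G] q_used=1 → run G
t=33: (idle)
t=34: (idle)
t=35: (idle)
t=36: (idle)
t=37: (idle)
t=38: (idle)
t=39: (idle)
t=40: (idle)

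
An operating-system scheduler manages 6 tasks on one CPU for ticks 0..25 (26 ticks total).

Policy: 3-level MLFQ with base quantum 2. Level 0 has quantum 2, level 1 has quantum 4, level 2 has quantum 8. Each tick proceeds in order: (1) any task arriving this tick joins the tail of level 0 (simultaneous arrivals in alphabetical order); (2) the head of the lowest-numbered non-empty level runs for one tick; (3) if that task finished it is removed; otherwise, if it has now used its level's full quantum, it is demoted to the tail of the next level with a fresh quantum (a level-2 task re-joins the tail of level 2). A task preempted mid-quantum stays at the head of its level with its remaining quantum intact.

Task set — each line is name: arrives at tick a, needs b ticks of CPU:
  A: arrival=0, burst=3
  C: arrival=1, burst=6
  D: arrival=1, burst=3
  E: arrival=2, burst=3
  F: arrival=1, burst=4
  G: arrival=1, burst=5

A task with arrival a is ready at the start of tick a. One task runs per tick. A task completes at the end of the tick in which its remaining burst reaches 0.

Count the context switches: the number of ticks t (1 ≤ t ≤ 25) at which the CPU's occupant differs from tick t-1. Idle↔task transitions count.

t=0: L0/L1/L2 = A/-/- → run A
t=1: L0/L1/L2 = ACDFG/-/- → run A
t=2: L0/L1/L2 = CDFGE/A/- → run C
t=3: L0/L1/L2 = CDFGE/A/- → run C
t=4: L0/L1/L2 = DFGE/AC/- → run D
t=5: L0/L1/L2 = DFGE/AC/- → run D
t=6: L0/L1/L2 = FGE/ACD/- → run F
t=7: L0/L1/L2 = FGE/ACD/- → run F
t=8: L0/L1/L2 = GE/ACDF/- → run G
t=9: L0/L1/L2 = GE/ACDF/- → run G
t=10: L0/L1/L2 = E/ACDFG/- → run E
t=11: L0/L1/L2 = E/ACDFG/- → run E
t=12: L0/L1/L2 = -/ACDFGE/- → run A
t=13: L0/L1/L2 = -/CDFGE/- → run C
t=14: L0/L1/L2 = -/CDFGE/- → run C
t=15: L0/L1/L2 = -/CDFGE/- → run C
t=16: L0/L1/L2 = -/CDFGE/- → run C
t=17: L0/L1/L2 = -/DFGE/- → run D
t=18: L0/L1/L2 = -/FGE/- → run F
t=19: L0/L1/L2 = -/FGE/- → run F
t=20: L0/L1/L2 = -/GE/- → run G
t=21: L0/L1/L2 = -/GE/- → run G
t=22: L0/L1/L2 = -/GE/- → run G
t=23: L0/L1/L2 = -/E/- → run E
t=24: (idle)
t=25: (idle)

context switches = 12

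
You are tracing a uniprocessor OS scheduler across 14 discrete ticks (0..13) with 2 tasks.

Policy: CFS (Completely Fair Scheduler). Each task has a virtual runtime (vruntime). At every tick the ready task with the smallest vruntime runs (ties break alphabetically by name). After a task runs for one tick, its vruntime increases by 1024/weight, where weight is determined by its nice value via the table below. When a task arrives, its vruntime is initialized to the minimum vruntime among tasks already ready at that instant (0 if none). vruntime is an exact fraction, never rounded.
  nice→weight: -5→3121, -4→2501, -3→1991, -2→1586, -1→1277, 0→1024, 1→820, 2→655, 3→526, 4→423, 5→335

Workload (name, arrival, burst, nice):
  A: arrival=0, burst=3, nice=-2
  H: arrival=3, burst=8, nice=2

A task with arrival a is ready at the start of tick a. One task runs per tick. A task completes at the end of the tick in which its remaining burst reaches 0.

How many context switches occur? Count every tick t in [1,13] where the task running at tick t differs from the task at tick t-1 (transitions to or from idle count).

context switches = 2

t=0: vr[A=0] → run A
t=1: vr[A=512/793] → run A
t=2: vr[A=1024/793] → run A
t=3: vr[H=0] → run H
t=4: vr[H=1024/655] → run H
t=5: vr[H=2048/655] → run H
t=6: vr[H=3072/655] → run H
t=7: vr[H=4096/655] → run H
t=8: vr[H=1024/131] → run H
t=9: vr[H=6144/655] → run H
t=10: vr[H=7168/655] → run H
t=11: (idle)
t=12: (idle)
t=13: (idle)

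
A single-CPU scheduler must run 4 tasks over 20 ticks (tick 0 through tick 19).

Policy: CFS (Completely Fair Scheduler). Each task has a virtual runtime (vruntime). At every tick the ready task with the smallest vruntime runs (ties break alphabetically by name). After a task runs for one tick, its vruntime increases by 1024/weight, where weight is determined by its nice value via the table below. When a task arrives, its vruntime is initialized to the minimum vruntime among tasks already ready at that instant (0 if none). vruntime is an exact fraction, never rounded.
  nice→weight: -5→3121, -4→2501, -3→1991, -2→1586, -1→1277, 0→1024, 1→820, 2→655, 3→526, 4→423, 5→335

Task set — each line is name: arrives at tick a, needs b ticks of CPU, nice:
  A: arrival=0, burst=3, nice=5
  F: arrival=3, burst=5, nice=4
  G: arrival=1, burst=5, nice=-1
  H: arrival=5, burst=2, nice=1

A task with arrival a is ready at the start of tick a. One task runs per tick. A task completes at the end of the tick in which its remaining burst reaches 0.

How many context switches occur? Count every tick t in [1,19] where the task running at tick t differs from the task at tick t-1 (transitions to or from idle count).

t=0: vr[A=0] → run A
t=1: vr[A=1024/335 G=1024/335] → run A
t=2: vr[A=2048/335 G=1024/335] → run G
t=3: vr[A=2048/335 F=1650688/427795 G=1650688/427795] → run F
t=4: vr[A=2048/335 F=1136303104/180957285 G=1650688/427795] → run G
t=5: vr[A=2048/335 F=1136303104/180957285 G=1993728/427795 H=1993728/427795] → run G
t=6: vr[A=2048/335 F=1136303104/180957285 G=2336768/427795 H=1993728/427795] → run H
t=7: vr[A=2048/335 F=1136303104/180957285 G=2336768/427795 H=103645952/17539595] → run G
t=8: vr[A=2048/335 F=1136303104/180957285 G=2679808/427795 H=103645952/17539595] → run H
t=9: vr[A=2048/335 F=1136303104/180957285 G=2679808/427795] → run A
t=10: vr[F=1136303104/180957285 G=2679808/427795] → run G
t=11: vr[F=1136303104/180957285] → run F
t=12: vr[F=1574365184/180957285] → run F
t=13: vr[F=670809088/60319095] → run F
t=14: vr[F=2450489344/180957285] → run F
t=15: (idle)
t=16: (idle)
t=17: (idle)
t=18: (idle)
t=19: (idle)

context switches = 10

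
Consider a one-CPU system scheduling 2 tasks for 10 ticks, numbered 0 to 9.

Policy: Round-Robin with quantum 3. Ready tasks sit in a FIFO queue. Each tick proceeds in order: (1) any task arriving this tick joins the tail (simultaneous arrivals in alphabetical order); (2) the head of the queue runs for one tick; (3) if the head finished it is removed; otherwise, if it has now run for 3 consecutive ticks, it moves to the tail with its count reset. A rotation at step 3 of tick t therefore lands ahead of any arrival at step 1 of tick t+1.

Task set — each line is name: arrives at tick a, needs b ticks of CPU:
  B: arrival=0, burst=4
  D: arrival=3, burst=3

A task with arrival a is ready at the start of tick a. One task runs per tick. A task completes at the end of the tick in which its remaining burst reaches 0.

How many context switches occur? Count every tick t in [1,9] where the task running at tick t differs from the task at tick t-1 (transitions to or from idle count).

t=0: queue=[B] q_used=0 → run B
t=1: queue=[B] q_used=1 → run B
t=2: queue=[B] q_used=2 → run B
t=3: queue=[B,D] q_used=0 → run B
t=4: queue=[D] q_used=0 → run D
t=5: queue=[D] q_used=1 → run D
t=6: queue=[D] q_used=2 → run D
t=7: (idle)
t=8: (idle)
t=9: (idle)

context switches = 2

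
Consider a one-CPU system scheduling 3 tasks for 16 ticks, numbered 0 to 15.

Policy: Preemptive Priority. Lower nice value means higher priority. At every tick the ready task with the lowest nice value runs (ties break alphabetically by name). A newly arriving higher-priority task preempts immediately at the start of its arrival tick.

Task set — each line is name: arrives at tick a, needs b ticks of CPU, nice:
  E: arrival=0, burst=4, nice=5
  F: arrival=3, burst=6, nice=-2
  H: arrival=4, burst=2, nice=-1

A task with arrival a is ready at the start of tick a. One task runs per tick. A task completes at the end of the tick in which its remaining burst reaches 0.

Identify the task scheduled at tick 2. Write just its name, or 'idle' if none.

running at tick 2 = E

t=0: ready={E} → run E
t=1: ready={E} → run E
t=2: ready={E} → run E
t=3: ready={E,F} → run F
t=4: ready={E,F,H} → run F
t=5: ready={E,F,H} → run F
t=6: ready={E,F,H} → run F
t=7: ready={E,F,H} → run F
t=8: ready={E,F,H} → run F
t=9: ready={E,H} → run H
t=10: ready={E,H} → run H
t=11: ready={E} → run E
t=12: (idle)
t=13: (idle)
t=14: (idle)
t=15: (idle)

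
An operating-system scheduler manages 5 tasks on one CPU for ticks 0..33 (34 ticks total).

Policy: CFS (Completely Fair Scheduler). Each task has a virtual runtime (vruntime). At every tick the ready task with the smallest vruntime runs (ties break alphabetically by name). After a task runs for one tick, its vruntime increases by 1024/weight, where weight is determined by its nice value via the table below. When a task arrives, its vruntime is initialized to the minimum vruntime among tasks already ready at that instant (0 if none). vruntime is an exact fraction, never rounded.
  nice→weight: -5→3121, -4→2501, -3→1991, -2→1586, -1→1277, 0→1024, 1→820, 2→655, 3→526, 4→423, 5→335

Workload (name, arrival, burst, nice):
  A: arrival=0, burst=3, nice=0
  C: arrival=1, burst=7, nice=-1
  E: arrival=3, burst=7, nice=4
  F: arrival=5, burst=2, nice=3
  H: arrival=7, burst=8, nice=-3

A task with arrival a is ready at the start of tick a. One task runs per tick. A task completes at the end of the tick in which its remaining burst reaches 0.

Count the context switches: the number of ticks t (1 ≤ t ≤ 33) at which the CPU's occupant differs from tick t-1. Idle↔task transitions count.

t=0: vr[A=0] → run A
t=1: vr[A=1 C=1] → run A
t=2: vr[A=2 C=1] → run C
t=3: vr[A=2 C=2301/1277 E=2301/1277] → run C
t=4: vr[A=2 C=3325/1277 E=2301/1277] → run E
t=5: vr[A=2 C=3325/1277 E=2280971/540171 F=2] → run A
t=6: vr[C=3325/1277 E=2280971/540171 F=2] → run F
t=7: vr[C=3325/1277 E=2280971/540171 F=1038/263 H=3325/1277] → run C
t=8: vr[C=4349/1277 E=2280971/540171 F=1038/263 H=3325/1277] → run H
t=9: vr[C=4349/1277 E=2280971/540171 F=1038/263 H=7927723/2542507] → run H
t=10: vr[C=4349/1277 E=2280971/540171 F=1038/263 H=9235371/2542507] → run C
t=11: vr[C=5373/1277 E=2280971/540171 F=1038/263 H=9235371/2542507] → run H
t=12: vr[C=5373/1277 E=2280971/540171 F=1038/263 H=10543019/2542507] → run F
t=13: vr[C=5373/1277 E=2280971/540171 H=10543019/2542507] → run H
t=14: vr[C=5373/1277 E=2280971/540171 H=11850667/2542507] → run C
t=15: vr[C=6397/1277 E=2280971/540171 H=11850667/2542507] → run E
t=16: vr[C=6397/1277 E=3588619/540171 H=11850667/2542507] → run H
t=17: vr[C=6397/1277 E=3588619/540171 H=13158315/2542507] → run C
t=18: vr[C=7421/1277 E=3588619/540171 H=13158315/2542507] → run H
t=19: vr[C=7421/1277 E=3588619/540171 H=14465963/2542507] → run H
t=20: vr[C=7421/1277 E=3588619/540171 H=15773611/2542507] → run C
t=21: vr[E=3588619/540171 H=15773611/2542507] → run H
t=22: vr[E=3588619/540171] → run E
t=23: vr[E=1632089/180057] → run E
t=24: vr[E=6203915/540171] → run E
t=25: vr[E=7511563/540171] → run E
t=26: vr[E=2939737/180057] → run E
t=27: (idle)
t=28: (idle)
t=29: (idle)
t=30: (idle)
t=31: (idle)
t=32: (idle)
t=33: (idle)

context switches = 19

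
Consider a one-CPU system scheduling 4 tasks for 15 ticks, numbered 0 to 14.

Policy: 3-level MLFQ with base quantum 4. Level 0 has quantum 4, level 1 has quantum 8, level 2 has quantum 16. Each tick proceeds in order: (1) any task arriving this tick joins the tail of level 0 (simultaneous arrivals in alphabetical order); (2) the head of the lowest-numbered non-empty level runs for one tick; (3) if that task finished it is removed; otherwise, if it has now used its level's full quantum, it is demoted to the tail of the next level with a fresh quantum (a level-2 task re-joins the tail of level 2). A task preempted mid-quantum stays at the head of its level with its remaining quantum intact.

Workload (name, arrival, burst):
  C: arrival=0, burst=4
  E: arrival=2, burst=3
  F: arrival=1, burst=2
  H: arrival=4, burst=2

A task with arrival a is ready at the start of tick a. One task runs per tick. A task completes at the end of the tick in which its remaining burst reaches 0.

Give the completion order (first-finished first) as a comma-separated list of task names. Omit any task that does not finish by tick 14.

completion order = C, F, E, H

t=0: L0/L1/L2 = C/-/- → run C
t=1: L0/L1/L2 = CF/-/- → run C
t=2: L0/L1/L2 = CFE/-/- → run C
t=3: L0/L1/L2 = CFE/-/- → run C
t=4: L0/L1/L2 = FEH/-/- → run F
t=5: L0/L1/L2 = FEH/-/- → run F
t=6: L0/L1/L2 = EH/-/- → run E
t=7: L0/L1/L2 = EH/-/- → run E
t=8: L0/L1/L2 = EH/-/- → run E
t=9: L0/L1/L2 = H/-/- → run H
t=10: L0/L1/L2 = H/-/- → run H
t=11: (idle)
t=12: (idle)
t=13: (idle)
t=14: (idle)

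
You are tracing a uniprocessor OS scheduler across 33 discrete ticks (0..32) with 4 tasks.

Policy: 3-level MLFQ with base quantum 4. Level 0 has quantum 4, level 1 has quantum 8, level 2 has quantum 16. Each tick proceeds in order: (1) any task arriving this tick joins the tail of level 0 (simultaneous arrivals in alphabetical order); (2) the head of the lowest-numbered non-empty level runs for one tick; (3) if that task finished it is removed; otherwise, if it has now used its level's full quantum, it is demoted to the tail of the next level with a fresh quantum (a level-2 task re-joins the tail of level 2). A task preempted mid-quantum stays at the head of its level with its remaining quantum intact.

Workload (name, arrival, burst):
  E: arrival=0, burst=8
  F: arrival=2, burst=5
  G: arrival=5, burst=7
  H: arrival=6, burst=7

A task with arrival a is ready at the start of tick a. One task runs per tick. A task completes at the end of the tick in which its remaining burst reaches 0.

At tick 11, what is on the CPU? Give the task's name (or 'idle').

running at tick 11 = G

t=0: L0/L1/L2 = E/-/- → run E
t=1: L0/L1/L2 = E/-/- → run E
t=2: L0/L1/L2 = EF/-/- → run E
t=3: L0/L1/L2 = EF/-/- → run E
t=4: L0/L1/L2 = F/E/- → run F
t=5: L0/L1/L2 = FG/E/- → run F
t=6: L0/L1/L2 = FGH/E/- → run F
t=7: L0/L1/L2 = FGH/E/- → run F
t=8: L0/L1/L2 = GH/EF/- → run G
t=9: L0/L1/L2 = GH/EF/- → run G
t=10: L0/L1/L2 = GH/EF/- → run G
t=11: L0/L1/L2 = GH/EF/- → run G
t=12: L0/L1/L2 = H/EFG/- → run H
t=13: L0/L1/L2 = H/EFG/- → run H
t=14: L0/L1/L2 = H/EFG/- → run H
t=15: L0/L1/L2 = H/EFG/- → run H
t=16: L0/L1/L2 = -/EFGH/- → run E
t=17: L0/L1/L2 = -/EFGH/- → run E
t=18: L0/L1/L2 = -/EFGH/- → run E
t=19: L0/L1/L2 = -/EFGH/- → run E
t=20: L0/L1/L2 = -/FGH/- → run F
t=21: L0/L1/L2 = -/GH/- → run G
t=22: L0/L1/L2 = -/GH/- → run G
t=23: L0/L1/L2 = -/GH/- → run G
t=24: L0/L1/L2 = -/H/- → run H
t=25: L0/L1/L2 = -/H/- → run H
t=26: L0/L1/L2 = -/H/- → run H
t=27: (idle)
t=28: (idle)
t=29: (idle)
t=30: (idle)
t=31: (idle)
t=32: (idle)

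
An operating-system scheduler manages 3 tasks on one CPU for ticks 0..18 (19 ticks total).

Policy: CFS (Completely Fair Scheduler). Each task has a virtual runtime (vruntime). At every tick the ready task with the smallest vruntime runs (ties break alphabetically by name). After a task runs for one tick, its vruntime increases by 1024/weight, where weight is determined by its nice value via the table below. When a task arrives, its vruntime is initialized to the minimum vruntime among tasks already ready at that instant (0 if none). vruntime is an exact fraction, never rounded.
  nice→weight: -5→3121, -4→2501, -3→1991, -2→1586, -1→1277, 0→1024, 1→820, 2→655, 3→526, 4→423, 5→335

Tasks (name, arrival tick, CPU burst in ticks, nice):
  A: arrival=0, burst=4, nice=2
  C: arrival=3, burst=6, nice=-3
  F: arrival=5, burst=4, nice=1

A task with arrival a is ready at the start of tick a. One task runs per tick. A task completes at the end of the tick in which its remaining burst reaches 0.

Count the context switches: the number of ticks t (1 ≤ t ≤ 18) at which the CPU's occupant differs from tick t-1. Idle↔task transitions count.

t=0: vr[A=0] → run A
t=1: vr[A=1024/655] → run A
t=2: vr[A=2048/655] → run A
t=3: vr[A=3072/655 C=3072/655] → run A
t=4: vr[C=3072/655] → run C
t=5: vr[C=6787072/1304105 F=6787072/1304105] → run C
t=6: vr[C=7457792/1304105 F=6787072/1304105] → run F
t=7: vr[C=7457792/1304105 F=345040128/53468305] → run C
t=8: vr[C=8128512/1304105 F=345040128/53468305] → run C
t=9: vr[C=8799232/1304105 F=345040128/53468305] → run F
t=10: vr[C=8799232/1304105 F=411810304/53468305] → run C
t=11: vr[C=9469952/1304105 F=411810304/53468305] → run C
t=12: vr[F=411810304/53468305] → run F
t=13: vr[F=95716096/10693661] → run F
t=14: (idle)
t=15: (idle)
t=16: (idle)
t=17: (idle)
t=18: (idle)

context switches = 7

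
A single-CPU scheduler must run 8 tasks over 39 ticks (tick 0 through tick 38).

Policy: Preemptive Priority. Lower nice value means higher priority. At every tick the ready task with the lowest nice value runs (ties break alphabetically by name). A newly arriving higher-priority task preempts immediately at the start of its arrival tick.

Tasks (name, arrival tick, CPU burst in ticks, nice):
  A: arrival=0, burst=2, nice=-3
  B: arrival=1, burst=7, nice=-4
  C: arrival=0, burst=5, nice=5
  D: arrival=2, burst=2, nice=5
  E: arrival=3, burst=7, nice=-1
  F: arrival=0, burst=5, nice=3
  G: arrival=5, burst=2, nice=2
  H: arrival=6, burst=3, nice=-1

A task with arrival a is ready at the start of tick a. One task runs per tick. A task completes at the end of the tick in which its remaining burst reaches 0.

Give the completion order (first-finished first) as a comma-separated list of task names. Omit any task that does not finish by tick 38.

completion order = B, A, E, H, G, F, C, D

t=0: ready={A,C,F} → run A
t=1: ready={A,B,C,F} → run B
t=2: ready={A,B,C,D,F} → run B
t=3: ready={A,B,C,D,E,F} → run B
t=4: ready={A,B,C,D,E,F} → run B
t=5: ready={A,B,C,D,E,F,G} → run B
t=6: ready={A,B,C,D,E,F,G,H} → run B
t=7: ready={A,B,C,D,E,F,G,H} → run B
t=8: ready={A,C,D,E,F,G,H} → run A
t=9: ready={C,D,E,F,G,H} → run E
t=10: ready={C,D,E,F,G,H} → run E
t=11: ready={C,D,E,F,G,H} → run E
t=12: ready={C,D,E,F,G,H} → run E
t=13: ready={C,D,E,F,G,H} → run E
t=14: ready={C,D,E,F,G,H} → run E
t=15: ready={C,D,E,F,G,H} → run E
t=16: ready={C,D,F,G,H} → run H
t=17: ready={C,D,F,G,H} → run H
t=18: ready={C,D,F,G,H} → run H
t=19: ready={C,D,F,G} → run G
t=20: ready={C,D,F,G} → run G
t=21: ready={C,D,F} → run F
t=22: ready={C,D,F} → run F
t=23: ready={C,D,F} → run F
t=24: ready={C,D,F} → run F
t=25: ready={C,D,F} → run F
t=26: ready={C,D} → run C
t=27: ready={C,D} → run C
t=28: ready={C,D} → run C
t=29: ready={C,D} → run C
t=30: ready={C,D} → run C
t=31: ready={D} → run D
t=32: ready={D} → run D
t=33: (idle)
t=34: (idle)
t=35: (idle)
t=36: (idle)
t=37: (idle)
t=38: (idle)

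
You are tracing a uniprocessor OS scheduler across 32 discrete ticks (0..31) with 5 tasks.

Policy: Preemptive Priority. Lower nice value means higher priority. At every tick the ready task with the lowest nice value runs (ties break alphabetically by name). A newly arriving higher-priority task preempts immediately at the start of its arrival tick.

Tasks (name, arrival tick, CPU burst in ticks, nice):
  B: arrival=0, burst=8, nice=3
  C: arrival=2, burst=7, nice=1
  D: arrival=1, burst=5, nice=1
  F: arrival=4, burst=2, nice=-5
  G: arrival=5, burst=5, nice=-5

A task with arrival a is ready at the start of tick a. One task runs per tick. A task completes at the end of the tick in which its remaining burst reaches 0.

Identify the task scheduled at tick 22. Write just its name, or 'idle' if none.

t=0: ready={B} → run B
t=1: ready={B,D} → run D
t=2: ready={B,C,D} → run C
t=3: ready={B,C,D} → run C
t=4: ready={B,C,D,F} → run F
t=5: ready={B,C,D,F,G} → run F
t=6: ready={B,C,D,G} → run G
t=7: ready={B,C,D,G} → run G
t=8: ready={B,C,D,G} → run G
t=9: ready={B,C,D,G} → run G
t=10: ready={B,C,D,G} → run G
t=11: ready={B,C,D} → run C
t=12: ready={B,C,D} → run C
t=13: ready={B,C,D} → run C
t=14: ready={B,C,D} → run C
t=15: ready={B,C,D} → run C
t=16: ready={B,D} → run D
t=17: ready={B,D} → run D
t=18: ready={B,D} → run D
t=19: ready={B,D} → run D
t=20: ready={B} → run B
t=21: ready={B} → run B
t=22: ready={B} → run B
t=23: ready={B} → run B
t=24: ready={B} → run B
t=25: ready={B} → run B
t=26: ready={B} → run B
t=27: (idle)
t=28: (idle)
t=29: (idle)
t=30: (idle)
t=31: (idle)

running at tick 22 = B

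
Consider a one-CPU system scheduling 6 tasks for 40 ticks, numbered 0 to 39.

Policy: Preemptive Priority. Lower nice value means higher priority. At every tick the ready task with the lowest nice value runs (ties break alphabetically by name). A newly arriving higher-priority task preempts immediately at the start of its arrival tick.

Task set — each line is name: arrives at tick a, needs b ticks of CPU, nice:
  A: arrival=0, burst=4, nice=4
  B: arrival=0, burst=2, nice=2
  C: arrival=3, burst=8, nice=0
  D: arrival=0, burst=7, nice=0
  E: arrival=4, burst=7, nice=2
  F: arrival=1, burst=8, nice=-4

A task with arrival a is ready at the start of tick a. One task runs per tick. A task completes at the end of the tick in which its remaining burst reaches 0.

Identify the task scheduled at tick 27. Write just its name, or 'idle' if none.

running at tick 27 = E

t=0: ready={A,B,D} → run D
t=1: ready={A,B,D,F} → run F
t=2: ready={A,B,D,F} → run F
t=3: ready={A,B,C,D,F} → run F
t=4: ready={A,B,C,D,E,F} → run F
t=5: ready={A,B,C,D,E,F} → run F
t=6: ready={A,B,C,D,E,F} → run F
t=7: ready={A,B,C,D,E,F} → run F
t=8: ready={A,B,C,D,E,F} → run F
t=9: ready={A,B,C,D,E} → run C
t=10: ready={A,B,C,D,E} → run C
t=11: ready={A,B,C,D,E} → run C
t=12: ready={A,B,C,D,E} → run C
t=13: ready={A,B,C,D,E} → run C
t=14: ready={A,B,C,D,E} → run C
t=15: ready={A,B,C,D,E} → run C
t=16: ready={A,B,C,D,E} → run C
t=17: ready={A,B,D,E} → run D
t=18: ready={A,B,D,E} → run D
t=19: ready={A,B,D,E} → run D
t=20: ready={A,B,D,E} → run D
t=21: ready={A,B,D,E} → run D
t=22: ready={A,B,D,E} → run D
t=23: ready={A,B,E} → run B
t=24: ready={A,B,E} → run B
t=25: ready={A,E} → run E
t=26: ready={A,E} → run E
t=27: ready={A,E} → run E
t=28: ready={A,E} → run E
t=29: ready={A,E} → run E
t=30: ready={A,E} → run E
t=31: ready={A,E} → run E
t=32: ready={A} → run A
t=33: ready={A} → run A
t=34: ready={A} → run A
t=35: ready={A} → run A
t=36: (idle)
t=37: (idle)
t=38: (idle)
t=39: (idle)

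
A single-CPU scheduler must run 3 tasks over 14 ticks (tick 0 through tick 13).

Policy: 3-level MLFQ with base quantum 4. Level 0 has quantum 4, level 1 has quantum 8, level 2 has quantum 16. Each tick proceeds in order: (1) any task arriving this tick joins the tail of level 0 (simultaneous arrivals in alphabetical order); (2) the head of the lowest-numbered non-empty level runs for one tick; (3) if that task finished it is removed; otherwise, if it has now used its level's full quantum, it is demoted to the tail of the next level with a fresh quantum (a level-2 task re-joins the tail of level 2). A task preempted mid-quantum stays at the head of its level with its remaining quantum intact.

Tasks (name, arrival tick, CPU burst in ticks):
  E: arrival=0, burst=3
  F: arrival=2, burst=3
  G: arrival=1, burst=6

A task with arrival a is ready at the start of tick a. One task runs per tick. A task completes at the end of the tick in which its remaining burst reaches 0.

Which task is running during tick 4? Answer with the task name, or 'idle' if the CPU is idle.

t=0: L0/L1/L2 = E/-/- → run E
t=1: L0/L1/L2 = EG/-/- → run E
t=2: L0/L1/L2 = EGF/-/- → run E
t=3: L0/L1/L2 = GF/-/- → run G
t=4: L0/L1/L2 = GF/-/- → run G
t=5: L0/L1/L2 = GF/-/- → run G
t=6: L0/L1/L2 = GF/-/- → run G
t=7: L0/L1/L2 = F/G/- → run F
t=8: L0/L1/L2 = F/G/- → run F
t=9: L0/L1/L2 = F/G/- → run F
t=10: L0/L1/L2 = -/G/- → run G
t=11: L0/L1/L2 = -/G/- → run G
t=12: (idle)
t=13: (idle)

running at tick 4 = G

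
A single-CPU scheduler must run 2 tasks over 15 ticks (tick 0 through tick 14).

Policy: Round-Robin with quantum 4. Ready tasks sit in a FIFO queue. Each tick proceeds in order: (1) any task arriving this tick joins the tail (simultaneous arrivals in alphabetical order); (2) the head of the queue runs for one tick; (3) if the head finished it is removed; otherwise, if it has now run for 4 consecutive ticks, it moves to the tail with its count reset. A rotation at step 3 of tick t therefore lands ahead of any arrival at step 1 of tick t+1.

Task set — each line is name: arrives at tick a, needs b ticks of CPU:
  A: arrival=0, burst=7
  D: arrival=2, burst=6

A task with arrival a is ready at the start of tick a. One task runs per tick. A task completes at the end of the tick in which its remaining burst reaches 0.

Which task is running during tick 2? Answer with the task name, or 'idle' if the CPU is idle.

running at tick 2 = A

t=0: queue=[A] q_used=0 → run A
t=1: queue=[A] q_used=1 → run A
t=2: queue=[A,D] q_used=2 → run A
t=3: queue=[A,D] q_used=3 → run A
t=4: queue=[D,A] q_used=0 → run D
t=5: queue=[D,A] q_used=1 → run D
t=6: queue=[D,A] q_used=2 → run D
t=7: queue=[D,A] q_used=3 → run D
t=8: queue=[A,D] q_used=0 → run A
t=9: queue=[A,D] q_used=1 → run A
t=10: queue=[A,D] q_used=2 → run A
t=11: queue=[D] q_used=0 → run D
t=12: queue=[D] q_used=1 → run D
t=13: (idle)
t=14: (idle)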